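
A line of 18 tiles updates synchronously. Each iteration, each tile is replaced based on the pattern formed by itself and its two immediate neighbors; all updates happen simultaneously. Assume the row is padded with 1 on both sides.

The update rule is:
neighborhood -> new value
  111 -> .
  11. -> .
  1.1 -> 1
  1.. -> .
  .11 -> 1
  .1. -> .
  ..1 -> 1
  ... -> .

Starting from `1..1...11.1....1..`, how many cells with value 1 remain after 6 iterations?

8

..1...11.1....1..1
.1...11.1....1..11
1...11.1....1..11.
...11.1....1..11.1
..11.1....1..11.11
.11.1....1..11.11.
count of 1: 8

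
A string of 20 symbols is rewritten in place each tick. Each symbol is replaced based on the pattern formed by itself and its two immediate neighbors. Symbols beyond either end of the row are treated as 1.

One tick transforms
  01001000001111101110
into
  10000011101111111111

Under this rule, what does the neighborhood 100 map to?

0

At position 2 the neighborhood is 100; the next row has 0 there.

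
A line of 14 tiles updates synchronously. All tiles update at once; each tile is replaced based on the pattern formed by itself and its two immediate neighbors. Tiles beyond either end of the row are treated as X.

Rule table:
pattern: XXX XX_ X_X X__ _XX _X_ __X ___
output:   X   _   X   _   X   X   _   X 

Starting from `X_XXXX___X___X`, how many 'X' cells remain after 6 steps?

11

_XXXX__X_X_X_X
XXXX___XXXXXXX
XXX__X_XXXXXXX
XX___XXXXXXXXX
X__X_XXXXXXXXX
___XXXXXXXXXXX
count of X: 11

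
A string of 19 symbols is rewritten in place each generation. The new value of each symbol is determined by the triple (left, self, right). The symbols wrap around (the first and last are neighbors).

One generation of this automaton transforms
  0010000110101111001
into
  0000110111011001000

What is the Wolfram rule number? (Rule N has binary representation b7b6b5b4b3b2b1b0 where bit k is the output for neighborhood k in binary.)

105

position 13: 111 → 0  (bit 7 = 0)
position 8: 110 → 1  (bit 6 = 1)
position 9: 101 → 1  (bit 5 = 1)
position 0: 100 → 0  (bit 4 = 0)
position 7: 011 → 1  (bit 3 = 1)
position 2: 010 → 0  (bit 2 = 0)
position 1: 001 → 0  (bit 1 = 0)
position 4: 000 → 1  (bit 0 = 1)
bits b7..b0 = 01101001 = 105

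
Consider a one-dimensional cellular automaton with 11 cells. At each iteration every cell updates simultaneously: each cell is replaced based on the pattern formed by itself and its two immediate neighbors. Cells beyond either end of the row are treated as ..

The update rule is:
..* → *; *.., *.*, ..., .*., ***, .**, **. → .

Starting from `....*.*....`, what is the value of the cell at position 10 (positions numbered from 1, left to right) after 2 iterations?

iteration 1: ...*.......
iteration 2: ..*........
position 10 holds .

.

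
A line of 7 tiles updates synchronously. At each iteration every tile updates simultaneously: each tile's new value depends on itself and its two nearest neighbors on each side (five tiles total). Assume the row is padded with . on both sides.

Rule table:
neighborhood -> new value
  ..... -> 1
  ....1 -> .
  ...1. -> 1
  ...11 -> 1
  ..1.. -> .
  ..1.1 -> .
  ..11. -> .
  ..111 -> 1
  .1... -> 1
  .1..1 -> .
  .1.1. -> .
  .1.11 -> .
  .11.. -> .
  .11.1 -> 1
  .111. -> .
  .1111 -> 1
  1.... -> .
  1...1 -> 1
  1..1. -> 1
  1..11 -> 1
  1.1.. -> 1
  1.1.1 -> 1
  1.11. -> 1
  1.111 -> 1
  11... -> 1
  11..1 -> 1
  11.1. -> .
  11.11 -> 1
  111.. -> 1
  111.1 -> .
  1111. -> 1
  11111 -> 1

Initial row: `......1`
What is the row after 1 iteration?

1111.1.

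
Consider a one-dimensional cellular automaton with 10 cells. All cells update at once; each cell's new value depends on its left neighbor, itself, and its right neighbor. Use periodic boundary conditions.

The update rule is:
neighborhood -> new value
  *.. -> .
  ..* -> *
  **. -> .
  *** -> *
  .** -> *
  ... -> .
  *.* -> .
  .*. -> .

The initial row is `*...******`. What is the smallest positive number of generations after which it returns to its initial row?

10

generation 1: ...*******
generation 2: ..*******.
generation 3: .*******..
generation 4: *******...
generation 5: ******...*
generation 6: *****...**
generation 7: ****...***
generation 8: ***...****
generation 9: **...*****
generation 10: *...******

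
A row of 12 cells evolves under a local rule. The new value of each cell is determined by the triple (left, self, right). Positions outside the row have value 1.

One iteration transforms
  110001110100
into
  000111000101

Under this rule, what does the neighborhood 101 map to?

At position 8 the neighborhood is 101; the next row has 0 there.

0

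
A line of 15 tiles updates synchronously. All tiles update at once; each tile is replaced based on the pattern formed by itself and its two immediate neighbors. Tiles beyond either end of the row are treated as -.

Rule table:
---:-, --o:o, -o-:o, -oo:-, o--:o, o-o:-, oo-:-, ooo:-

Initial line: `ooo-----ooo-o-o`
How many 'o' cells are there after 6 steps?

step 1: ---o---o----o-o
step 2: --ooo-ooo--oo-o
step 3: -o-------oo---o
step 4: ooo-----o--o-oo
step 5: ---o---ooooo---
step 6: --ooo-o-----o--
count of o: 5

5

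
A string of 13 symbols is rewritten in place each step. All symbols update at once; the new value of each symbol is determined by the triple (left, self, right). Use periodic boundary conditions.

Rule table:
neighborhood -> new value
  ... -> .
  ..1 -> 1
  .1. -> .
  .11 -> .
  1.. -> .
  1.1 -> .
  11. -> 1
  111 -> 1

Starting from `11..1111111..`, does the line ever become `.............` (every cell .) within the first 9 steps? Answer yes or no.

.1.1.111111.1
......11111..
.....1.1111..
....1...111..
...1...1.11..
..1...1...1..
.1...1...1...
1...1...1....
...1...1....1
step 9 is ...1...1....1, still not uniform .

no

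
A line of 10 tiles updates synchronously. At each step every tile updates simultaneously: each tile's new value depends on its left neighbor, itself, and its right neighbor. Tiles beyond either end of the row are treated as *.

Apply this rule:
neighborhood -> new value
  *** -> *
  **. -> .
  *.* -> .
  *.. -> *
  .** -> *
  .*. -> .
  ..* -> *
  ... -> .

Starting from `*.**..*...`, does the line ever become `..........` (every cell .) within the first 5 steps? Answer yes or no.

no

..*.**.*.*
**..*....*
*.**.*..**
..*...****
**.*.*****
step 5 is **.*.*****, still not uniform .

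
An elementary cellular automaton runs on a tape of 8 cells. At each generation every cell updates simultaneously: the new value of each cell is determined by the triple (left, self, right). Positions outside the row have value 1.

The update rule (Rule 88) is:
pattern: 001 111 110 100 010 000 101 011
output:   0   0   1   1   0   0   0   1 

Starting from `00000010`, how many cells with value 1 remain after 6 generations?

3

10000000
11000000
01100000
01110000
01011000
00011100
count of 1: 3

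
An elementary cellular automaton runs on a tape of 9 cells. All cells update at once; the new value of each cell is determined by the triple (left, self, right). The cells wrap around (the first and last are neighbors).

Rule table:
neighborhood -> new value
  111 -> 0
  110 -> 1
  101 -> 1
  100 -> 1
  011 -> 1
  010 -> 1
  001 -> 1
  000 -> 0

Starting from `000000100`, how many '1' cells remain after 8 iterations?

iteration 1: 000001110
iteration 2: 000011011
iteration 3: 100111111
iteration 4: 111100000
iteration 5: 100110001
iteration 6: 111111011
iteration 7: 000001110  (repeats iteration 1; period 6)
iteration 8: 000011011
count of 1: 4

4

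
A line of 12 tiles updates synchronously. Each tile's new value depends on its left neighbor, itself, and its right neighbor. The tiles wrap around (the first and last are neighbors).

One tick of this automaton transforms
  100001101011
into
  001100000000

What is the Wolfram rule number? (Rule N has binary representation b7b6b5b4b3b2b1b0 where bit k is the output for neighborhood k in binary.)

position 11: 111 → 0  (bit 7 = 0)
position 0: 110 → 0  (bit 6 = 0)
position 7: 101 → 0  (bit 5 = 0)
position 1: 100 → 0  (bit 4 = 0)
position 5: 011 → 0  (bit 3 = 0)
position 8: 010 → 0  (bit 2 = 0)
position 4: 001 → 0  (bit 1 = 0)
position 2: 000 → 1  (bit 0 = 1)
bits b7..b0 = 00000001 = 1

1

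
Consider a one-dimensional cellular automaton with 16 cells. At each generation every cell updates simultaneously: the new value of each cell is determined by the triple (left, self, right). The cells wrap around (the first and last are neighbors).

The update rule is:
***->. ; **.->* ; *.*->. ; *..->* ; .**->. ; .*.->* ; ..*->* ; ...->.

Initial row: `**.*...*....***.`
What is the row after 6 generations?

.*.**.***..*..*.
**..*...********
.*****.*........
*....*.**.......
**..**..**.....*
.***.***.**...*.

.***.***.**...*.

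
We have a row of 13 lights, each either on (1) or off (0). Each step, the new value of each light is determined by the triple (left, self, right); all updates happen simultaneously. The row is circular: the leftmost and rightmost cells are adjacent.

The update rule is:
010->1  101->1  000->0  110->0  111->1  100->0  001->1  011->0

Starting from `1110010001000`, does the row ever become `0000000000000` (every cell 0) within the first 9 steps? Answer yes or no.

0100110011001
1101000100011
1011001100101
0100010001110
1100110010100
0001000111101
0011001011011
0100011100100
1100101001100
step 9 is 1100101001100, still not uniform 0

no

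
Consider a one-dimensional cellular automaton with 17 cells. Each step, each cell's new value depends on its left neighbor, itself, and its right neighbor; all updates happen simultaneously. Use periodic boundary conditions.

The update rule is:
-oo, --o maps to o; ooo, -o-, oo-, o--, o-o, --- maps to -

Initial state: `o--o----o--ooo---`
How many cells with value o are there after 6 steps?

step 1: --o----o--oo----o
step 2: -o----o--oo----o-
step 3: o----o--oo----o--
step 4: ----o--oo----o--o
step 5: ---o--oo----o--o-
step 6: --o--oo----o--o--
count of o: 5

5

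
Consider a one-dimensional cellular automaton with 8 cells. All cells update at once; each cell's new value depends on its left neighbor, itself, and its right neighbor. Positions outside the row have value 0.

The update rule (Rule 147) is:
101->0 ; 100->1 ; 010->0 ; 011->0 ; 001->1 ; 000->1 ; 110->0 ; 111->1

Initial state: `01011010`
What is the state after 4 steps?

10000001
01111110
10111101
00011000

00011000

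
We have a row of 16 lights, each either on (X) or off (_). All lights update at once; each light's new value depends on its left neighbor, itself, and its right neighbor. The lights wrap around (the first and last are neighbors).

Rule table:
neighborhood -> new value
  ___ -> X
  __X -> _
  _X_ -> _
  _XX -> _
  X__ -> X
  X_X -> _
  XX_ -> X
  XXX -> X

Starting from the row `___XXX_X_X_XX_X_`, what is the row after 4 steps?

XX__XX______X__X
XXX__XXXXXX__X__
_XXX__XXXXXX__X_
__XXX__XXXXXX__X

__XXX__XXXXXX__X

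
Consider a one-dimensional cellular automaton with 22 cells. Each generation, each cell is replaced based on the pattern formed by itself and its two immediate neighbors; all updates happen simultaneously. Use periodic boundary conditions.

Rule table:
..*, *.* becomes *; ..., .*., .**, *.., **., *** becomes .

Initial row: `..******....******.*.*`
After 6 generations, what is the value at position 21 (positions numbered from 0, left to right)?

generation 1: .*.........*......*.*.
generation 2: *.........*......*.*..
generation 3: .........*......*.*..*
generation 4: ........*......*.*..*.
generation 5: .......*......*.*..*..
generation 6: ......*......*.*..*...
position 21 holds .

.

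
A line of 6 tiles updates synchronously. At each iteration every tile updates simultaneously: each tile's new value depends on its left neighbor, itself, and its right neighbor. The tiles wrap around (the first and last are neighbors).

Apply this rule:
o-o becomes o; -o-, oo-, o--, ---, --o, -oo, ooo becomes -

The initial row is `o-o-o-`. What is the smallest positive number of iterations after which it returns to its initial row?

2

-o-o-o
o-o-o-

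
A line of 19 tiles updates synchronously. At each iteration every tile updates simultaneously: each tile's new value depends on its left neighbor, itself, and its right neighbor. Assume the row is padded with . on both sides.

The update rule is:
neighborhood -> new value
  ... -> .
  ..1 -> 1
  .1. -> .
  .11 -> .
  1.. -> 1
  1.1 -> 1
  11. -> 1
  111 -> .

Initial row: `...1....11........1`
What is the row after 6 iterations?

.1.1.1.1.11.11.11.1

..1.1..1.11......1.
.1.1.11.1.11....1.1
1.1.1.11.1.11..1.1.
.1.1.1.11.1.111.1.1
1.1.1.1.11.1..11.1.
.1.1.1.1.11.11.11.1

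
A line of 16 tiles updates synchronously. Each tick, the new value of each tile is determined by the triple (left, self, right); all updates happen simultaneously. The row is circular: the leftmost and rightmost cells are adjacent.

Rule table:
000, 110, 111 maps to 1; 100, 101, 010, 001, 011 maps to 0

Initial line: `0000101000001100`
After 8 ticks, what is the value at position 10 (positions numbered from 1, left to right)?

tick 1: 1110000011100101
tick 2: 1110111001100000
tick 3: 0110011000101110
tick 4: 0010001010000110
tick 5: 1000100000110010
tick 6: 0010001110010000
tick 7: 1000100110000111
tick 8: 1010000010110011
position 10 holds 0

0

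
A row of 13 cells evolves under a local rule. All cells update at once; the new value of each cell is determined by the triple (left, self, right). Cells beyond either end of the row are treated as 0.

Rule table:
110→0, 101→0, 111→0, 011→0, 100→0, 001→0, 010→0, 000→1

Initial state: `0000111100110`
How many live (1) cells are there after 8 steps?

1110000000000
0000111111111
1110000000000  (repeats step 1; period 2)
step 8: 0000111111111
count of 1: 9

9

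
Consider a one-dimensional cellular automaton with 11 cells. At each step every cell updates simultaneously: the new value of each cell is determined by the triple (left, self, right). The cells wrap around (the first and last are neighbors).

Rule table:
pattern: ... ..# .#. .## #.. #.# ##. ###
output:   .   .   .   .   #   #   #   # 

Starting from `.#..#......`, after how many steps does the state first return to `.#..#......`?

..#..#.....
...#..#....
....#..#...
.....#..#..
......#..#.
.......#..#
#.......#..
.#.......#.
..#.......#
#..#.......
.#..#......

11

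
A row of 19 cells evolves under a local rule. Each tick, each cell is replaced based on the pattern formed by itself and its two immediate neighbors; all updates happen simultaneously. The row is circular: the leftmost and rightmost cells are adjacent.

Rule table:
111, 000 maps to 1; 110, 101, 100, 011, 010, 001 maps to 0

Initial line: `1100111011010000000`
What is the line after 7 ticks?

tick 1: 0000010000000111110
tick 2: 1111000111110011100
tick 3: 0110010011100001000
tick 4: 0000000001001100011
tick 5: 0111111100000001000
tick 6: 0011111001111100011
tick 7: 0001110000111001000

0001110000111001000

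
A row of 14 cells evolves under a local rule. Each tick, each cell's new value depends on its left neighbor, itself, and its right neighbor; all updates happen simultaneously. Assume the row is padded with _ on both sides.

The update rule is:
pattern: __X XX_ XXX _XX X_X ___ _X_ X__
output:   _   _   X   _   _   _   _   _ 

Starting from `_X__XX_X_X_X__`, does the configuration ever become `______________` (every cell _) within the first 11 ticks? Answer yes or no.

yes

______________
all cells are _ at tick 1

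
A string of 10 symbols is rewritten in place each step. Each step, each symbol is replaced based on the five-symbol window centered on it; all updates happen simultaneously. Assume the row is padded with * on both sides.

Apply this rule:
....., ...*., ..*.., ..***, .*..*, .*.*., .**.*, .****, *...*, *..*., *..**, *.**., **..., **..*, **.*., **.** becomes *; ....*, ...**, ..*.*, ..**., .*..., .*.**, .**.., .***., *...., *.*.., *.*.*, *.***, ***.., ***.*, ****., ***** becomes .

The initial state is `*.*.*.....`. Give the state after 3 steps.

.*.****...

.*.*...*..
*.*..*****
.*.****...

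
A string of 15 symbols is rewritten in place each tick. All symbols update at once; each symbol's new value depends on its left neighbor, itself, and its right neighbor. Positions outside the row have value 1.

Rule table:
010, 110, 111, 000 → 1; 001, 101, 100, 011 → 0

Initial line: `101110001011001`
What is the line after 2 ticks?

100010101001010

100110101001000
100010101001010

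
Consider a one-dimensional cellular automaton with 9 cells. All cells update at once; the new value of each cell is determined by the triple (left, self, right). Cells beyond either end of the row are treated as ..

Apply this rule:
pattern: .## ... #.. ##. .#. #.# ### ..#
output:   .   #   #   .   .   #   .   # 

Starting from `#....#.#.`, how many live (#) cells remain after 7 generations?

6

.####.#.#
#....#.#.  (repeats generation 0; period 2)
generation 7: .####.#.#
count of #: 6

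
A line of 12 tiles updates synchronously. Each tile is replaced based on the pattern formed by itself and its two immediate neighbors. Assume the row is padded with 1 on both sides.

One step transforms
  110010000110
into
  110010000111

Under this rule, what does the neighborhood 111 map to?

1

At position 0 the neighborhood is 111; the next row has 1 there.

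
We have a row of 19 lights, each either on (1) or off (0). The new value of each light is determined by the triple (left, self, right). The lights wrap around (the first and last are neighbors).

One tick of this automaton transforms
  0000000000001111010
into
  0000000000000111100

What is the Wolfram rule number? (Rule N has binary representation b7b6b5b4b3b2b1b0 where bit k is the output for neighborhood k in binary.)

position 13: 111 → 1  (bit 7 = 1)
position 15: 110 → 1  (bit 6 = 1)
position 16: 101 → 1  (bit 5 = 1)
position 18: 100 → 0  (bit 4 = 0)
position 12: 011 → 0  (bit 3 = 0)
position 17: 010 → 0  (bit 2 = 0)
position 11: 001 → 0  (bit 1 = 0)
position 0: 000 → 0  (bit 0 = 0)
bits b7..b0 = 11100000 = 224

224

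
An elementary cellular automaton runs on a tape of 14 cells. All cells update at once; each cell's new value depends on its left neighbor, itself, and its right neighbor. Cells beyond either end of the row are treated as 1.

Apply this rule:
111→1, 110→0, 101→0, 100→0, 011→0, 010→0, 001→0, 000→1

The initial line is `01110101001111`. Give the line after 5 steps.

01111000000000

step 1: 00100000000111
step 2: 00001111110011
step 3: 01100111100001
step 4: 00000011001100
step 5: 01111000000000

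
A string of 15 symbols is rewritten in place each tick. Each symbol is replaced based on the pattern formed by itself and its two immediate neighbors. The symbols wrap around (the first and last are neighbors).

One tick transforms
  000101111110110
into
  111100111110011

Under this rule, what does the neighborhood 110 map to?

At position 10 the neighborhood is 110; the next row has 1 there.

1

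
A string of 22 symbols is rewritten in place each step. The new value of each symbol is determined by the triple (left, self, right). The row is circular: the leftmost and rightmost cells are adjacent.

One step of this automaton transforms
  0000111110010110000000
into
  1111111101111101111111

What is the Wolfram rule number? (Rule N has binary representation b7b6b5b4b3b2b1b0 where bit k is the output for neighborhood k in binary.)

191

position 5: 111 → 1  (bit 7 = 1)
position 8: 110 → 0  (bit 6 = 0)
position 12: 101 → 1  (bit 5 = 1)
position 9: 100 → 1  (bit 4 = 1)
position 4: 011 → 1  (bit 3 = 1)
position 11: 010 → 1  (bit 2 = 1)
position 3: 001 → 1  (bit 1 = 1)
position 0: 000 → 1  (bit 0 = 1)
bits b7..b0 = 10111111 = 191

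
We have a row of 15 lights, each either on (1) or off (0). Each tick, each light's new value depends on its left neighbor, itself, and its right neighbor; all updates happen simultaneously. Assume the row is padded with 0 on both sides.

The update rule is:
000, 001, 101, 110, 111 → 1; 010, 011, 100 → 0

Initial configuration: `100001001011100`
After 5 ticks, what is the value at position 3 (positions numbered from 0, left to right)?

1

001110010101101
110110101010110
011011010101010
101101101010100
010110110101001
position 3 holds 1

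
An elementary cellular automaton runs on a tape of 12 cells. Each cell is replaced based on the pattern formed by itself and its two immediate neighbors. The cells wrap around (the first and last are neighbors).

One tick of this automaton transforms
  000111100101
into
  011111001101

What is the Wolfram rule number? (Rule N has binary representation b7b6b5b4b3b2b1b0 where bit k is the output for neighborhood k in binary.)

143

position 4: 111 → 1  (bit 7 = 1)
position 6: 110 → 0  (bit 6 = 0)
position 10: 101 → 0  (bit 5 = 0)
position 0: 100 → 0  (bit 4 = 0)
position 3: 011 → 1  (bit 3 = 1)
position 9: 010 → 1  (bit 2 = 1)
position 2: 001 → 1  (bit 1 = 1)
position 1: 000 → 1  (bit 0 = 1)
bits b7..b0 = 10001111 = 143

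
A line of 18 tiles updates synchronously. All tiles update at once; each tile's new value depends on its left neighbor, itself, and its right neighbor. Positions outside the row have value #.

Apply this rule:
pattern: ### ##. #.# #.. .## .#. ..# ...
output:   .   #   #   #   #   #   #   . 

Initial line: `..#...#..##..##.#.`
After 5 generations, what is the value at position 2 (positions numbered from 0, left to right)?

.

####.#############
...###............
#.##.##..........#
########........##
.......##......##.
position 2 holds .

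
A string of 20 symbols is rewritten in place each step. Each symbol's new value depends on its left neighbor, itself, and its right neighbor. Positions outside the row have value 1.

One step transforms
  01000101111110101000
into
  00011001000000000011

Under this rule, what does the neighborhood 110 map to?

At position 12 the neighborhood is 110; the next row has 0 there.

0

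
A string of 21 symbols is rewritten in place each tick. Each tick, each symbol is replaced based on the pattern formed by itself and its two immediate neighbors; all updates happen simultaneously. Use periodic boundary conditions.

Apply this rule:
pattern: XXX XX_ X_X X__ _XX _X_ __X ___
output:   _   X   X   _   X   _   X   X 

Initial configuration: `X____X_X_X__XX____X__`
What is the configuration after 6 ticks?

__XXX_X_X__XXX_XXX__X
_XX_XX_X__XX_XXX_X_X_
XXXXXXX__XXXXX_XX_X__
X_____X_XX___XXXXX__X
X_XXXX_XXX_XXX___X_XX
XXX__XXX_XXX_X_XX_XX_

XXX__XXX_XXX_X_XX_XX_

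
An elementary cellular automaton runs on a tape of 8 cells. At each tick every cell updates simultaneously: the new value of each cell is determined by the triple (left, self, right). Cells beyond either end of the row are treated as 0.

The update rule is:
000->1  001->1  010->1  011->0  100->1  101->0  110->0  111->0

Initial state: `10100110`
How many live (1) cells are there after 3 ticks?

5

10111001
10000111
11111000
count of 1: 5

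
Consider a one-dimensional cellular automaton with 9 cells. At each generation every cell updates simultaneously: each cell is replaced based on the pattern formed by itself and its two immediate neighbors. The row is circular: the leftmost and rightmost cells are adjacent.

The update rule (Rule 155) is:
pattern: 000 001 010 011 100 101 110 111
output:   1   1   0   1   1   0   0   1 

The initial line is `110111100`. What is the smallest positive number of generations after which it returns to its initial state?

18

100111011
011110011
011101110
111001101
110111001
100110111
011100111
011011110
110011101
101111001
001110111
111100110
111011100
110011011
101110011
001101111
111001110
110111100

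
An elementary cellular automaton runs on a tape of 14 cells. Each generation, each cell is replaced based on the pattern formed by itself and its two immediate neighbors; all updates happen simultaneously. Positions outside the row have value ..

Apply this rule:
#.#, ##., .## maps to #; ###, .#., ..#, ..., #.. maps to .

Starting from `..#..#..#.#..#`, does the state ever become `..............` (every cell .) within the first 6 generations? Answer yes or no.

.........#....
..............
all cells are . at generation 2

yes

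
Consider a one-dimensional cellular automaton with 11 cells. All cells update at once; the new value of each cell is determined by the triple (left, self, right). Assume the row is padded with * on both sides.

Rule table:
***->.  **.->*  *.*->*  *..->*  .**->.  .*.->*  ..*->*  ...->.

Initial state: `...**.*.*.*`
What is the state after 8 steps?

****.**..**

*.*.******.
****.....**
...**...*..
*.*.**.****
****.**....
...**.**..*
*.*.**.***.
****.**..**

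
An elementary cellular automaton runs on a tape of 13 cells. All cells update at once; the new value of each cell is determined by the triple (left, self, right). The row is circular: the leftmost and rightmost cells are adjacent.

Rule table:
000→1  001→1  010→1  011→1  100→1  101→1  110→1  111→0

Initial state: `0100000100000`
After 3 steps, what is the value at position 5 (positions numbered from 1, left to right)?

step 1: 1111111111111
step 2: 0000000000000
step 3: 1111111111111
position 5 holds 1

1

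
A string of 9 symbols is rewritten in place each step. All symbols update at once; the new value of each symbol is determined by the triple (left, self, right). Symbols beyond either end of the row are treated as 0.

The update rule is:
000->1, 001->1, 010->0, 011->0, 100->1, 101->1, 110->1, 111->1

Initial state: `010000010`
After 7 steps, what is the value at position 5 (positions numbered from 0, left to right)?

0

step 1: 101111101
step 2: 010111110
step 3: 101011111
step 4: 010101111
step 5: 101010111
step 6: 010101011
step 7: 101010101
position 5 holds 0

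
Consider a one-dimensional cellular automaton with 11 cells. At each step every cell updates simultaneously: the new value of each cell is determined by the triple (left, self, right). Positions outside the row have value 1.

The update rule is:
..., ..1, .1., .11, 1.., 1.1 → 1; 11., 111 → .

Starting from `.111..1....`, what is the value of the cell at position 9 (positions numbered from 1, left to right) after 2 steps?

.

11..1111111
..111......
position 9 holds .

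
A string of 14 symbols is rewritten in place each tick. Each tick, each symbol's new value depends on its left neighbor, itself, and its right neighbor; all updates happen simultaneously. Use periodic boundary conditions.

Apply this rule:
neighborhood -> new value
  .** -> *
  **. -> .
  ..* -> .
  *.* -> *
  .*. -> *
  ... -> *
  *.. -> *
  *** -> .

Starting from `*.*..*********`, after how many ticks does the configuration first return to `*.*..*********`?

28

.***.*........
.*..**********
***.*.........
*..**********.
**.*.........*
..**********.*
*.*.........**
.**********.*.
.*.........***
**********.*..
*.........***.
*********.*..*
.........***.*
********.*..**
........***.*.
*******.*..***
.......***.*..
******.*..****
......***.*...
*****.*..*****
.....***.*....
****.*..******
....***.*.....
***.*..*******
...***.*......
**.*..********
..***.*.......
*.*..*********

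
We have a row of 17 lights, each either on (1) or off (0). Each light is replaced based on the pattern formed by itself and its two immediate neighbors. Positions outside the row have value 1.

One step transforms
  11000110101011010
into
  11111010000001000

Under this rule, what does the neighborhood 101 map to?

0

At position 7 the neighborhood is 101; the next row has 0 there.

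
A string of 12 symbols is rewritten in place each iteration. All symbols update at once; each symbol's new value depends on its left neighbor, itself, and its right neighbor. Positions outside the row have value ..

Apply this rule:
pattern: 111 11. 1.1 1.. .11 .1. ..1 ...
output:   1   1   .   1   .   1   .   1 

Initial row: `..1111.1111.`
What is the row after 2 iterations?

11..111..111

1..111..1111
11..111..111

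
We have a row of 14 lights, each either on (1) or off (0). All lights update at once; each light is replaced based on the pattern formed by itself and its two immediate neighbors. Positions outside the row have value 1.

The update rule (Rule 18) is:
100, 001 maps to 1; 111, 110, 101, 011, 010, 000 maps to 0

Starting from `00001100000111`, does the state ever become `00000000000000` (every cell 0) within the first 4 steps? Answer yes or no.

yes

10010010001000
01101101010101
00000000000000
all cells are 0 at step 3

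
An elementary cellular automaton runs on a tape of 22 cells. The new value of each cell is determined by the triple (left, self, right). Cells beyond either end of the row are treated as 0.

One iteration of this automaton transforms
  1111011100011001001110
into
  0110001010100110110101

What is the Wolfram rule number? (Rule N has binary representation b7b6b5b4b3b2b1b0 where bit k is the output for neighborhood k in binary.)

position 1: 111 → 1  (bit 7 = 1)
position 3: 110 → 0  (bit 6 = 0)
position 4: 101 → 0  (bit 5 = 0)
position 8: 100 → 1  (bit 4 = 1)
position 0: 011 → 0  (bit 3 = 0)
position 15: 010 → 0  (bit 2 = 0)
position 10: 001 → 1  (bit 1 = 1)
position 9: 000 → 0  (bit 0 = 0)
bits b7..b0 = 10010010 = 146

146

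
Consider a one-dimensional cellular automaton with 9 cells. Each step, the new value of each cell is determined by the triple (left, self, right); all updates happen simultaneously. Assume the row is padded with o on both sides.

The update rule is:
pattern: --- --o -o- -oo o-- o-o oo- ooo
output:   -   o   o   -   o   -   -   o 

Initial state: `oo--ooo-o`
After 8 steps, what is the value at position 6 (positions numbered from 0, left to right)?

o

o-oo-o---
-----oo-o
o---o----
-o-ooo--o
-o--o-oo-
-oooo----
--oo-o--o
oo---ooo-
position 6 holds o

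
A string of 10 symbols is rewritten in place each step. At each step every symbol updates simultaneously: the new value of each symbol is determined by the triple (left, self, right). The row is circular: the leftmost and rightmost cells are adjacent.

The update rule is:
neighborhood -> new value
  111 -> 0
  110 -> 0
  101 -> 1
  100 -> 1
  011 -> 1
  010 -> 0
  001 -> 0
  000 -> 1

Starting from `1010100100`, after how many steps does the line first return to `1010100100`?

0101010010
0010101001
1001010100
0100101010
0010010101
1001001010
0100100101
1010010010
0101001001
1010100100

10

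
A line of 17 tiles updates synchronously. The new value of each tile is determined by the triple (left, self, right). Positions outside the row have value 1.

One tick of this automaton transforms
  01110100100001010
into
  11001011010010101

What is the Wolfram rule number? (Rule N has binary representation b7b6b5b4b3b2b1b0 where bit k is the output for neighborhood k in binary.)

58

position 2: 111 → 0  (bit 7 = 0)
position 3: 110 → 0  (bit 6 = 0)
position 0: 101 → 1  (bit 5 = 1)
position 6: 100 → 1  (bit 4 = 1)
position 1: 011 → 1  (bit 3 = 1)
position 5: 010 → 0  (bit 2 = 0)
position 7: 001 → 1  (bit 1 = 1)
position 10: 000 → 0  (bit 0 = 0)
bits b7..b0 = 00111010 = 58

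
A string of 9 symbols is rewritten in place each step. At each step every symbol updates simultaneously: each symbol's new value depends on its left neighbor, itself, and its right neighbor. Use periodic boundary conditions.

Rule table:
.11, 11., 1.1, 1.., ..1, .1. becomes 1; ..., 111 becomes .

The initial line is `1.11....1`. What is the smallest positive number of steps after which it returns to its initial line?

6

11111..11
....1111.
...11..11
1.1111111
111......
1.11....1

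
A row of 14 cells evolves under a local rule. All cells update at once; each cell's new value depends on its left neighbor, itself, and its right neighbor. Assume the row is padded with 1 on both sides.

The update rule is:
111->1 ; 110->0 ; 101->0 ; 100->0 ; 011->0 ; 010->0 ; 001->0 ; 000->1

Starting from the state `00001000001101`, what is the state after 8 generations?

00110011001100

01100011100000
00001001001110
01100000000100
00001111110000
01100111100110
00000011000000
01111000011110
00110011001100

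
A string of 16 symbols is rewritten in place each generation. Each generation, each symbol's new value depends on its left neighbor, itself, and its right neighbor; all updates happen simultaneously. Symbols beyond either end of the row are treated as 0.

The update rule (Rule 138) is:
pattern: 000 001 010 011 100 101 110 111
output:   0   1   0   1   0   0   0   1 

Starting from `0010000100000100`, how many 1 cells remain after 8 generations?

0100001000001000
1000010000010000
0000100000100000
0001000001000000
0010000010000000
0100000100000000
1000001000000000
0000010000000000
count of 1: 1

1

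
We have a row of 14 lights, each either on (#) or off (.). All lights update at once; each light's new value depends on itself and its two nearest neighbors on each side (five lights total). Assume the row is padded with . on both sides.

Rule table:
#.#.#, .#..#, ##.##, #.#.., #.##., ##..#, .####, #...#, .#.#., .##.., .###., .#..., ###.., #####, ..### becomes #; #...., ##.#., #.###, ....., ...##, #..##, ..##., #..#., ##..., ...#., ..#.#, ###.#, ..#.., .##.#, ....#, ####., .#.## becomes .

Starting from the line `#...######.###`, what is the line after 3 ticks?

....##.##.#..#

.##.####..#.##
...#.#.##...##
....##.##.#..#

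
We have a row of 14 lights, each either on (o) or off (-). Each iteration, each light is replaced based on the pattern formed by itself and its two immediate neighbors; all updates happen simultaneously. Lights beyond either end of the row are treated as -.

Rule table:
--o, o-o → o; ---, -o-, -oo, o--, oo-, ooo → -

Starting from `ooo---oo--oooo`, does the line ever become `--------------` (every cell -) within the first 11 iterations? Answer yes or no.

-----o---o----
----o---o-----
---o---o------
--o---o-------
-o---o--------
o---o---------
---o----------
--o-----------
-o------------
o-------------
--------------
all cells are - at iteration 11

yes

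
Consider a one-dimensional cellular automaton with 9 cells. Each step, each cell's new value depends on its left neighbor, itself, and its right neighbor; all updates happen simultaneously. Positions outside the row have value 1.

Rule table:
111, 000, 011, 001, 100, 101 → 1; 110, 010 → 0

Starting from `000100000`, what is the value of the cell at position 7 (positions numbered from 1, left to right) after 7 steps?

step 1: 111011111
step 2: 110111111
step 3: 101111111
step 4: 011111111
step 5: 111111111
step 6: 111111111  (fixed point — unchanged through step 7)
position 7 holds 1

1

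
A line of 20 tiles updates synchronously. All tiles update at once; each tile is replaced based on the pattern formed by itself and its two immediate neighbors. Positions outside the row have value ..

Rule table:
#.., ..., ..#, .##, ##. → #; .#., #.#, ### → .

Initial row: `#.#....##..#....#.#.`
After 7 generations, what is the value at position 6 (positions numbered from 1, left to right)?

#

generation 1: ...########.####...#
generation 2: ####......#.#..####.
generation 3: #..#######...###..##
generation 4: .###.....#####.#####
generation 5: ##.#######...#.#...#
generation 6: ##.#.....####...###.
generation 7: ##..######..#####.##
position 6 holds #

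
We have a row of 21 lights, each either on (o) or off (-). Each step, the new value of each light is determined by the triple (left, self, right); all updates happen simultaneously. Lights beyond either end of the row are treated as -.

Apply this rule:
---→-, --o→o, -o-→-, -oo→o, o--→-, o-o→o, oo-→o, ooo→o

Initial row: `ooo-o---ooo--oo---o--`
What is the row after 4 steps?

oooo---oooo-ooo--o---
oooo--ooooooooo-o----
oooo-ooooooooooo-----
oooooooooooooooo-----

oooooooooooooooo-----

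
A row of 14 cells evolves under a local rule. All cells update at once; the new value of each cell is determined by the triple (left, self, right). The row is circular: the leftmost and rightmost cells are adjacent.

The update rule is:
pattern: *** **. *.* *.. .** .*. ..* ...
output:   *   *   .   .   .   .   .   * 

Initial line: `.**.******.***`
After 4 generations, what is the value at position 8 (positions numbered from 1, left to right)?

.

..*..*****..**
......****...*
.****..***.*..
..***...**...*
position 8 holds .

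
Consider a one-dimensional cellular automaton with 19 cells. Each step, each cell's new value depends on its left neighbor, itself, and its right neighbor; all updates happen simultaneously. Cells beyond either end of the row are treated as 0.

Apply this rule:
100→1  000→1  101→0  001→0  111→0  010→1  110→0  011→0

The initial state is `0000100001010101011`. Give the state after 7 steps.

step 1: 1110111101010101000
step 2: 0000000001010101111
step 3: 1111111101010100000
step 4: 0000000001010111111
step 5: 1111111101010000000
step 6: 0000000001011111111
step 7: 1111111101000000000

1111111101000000000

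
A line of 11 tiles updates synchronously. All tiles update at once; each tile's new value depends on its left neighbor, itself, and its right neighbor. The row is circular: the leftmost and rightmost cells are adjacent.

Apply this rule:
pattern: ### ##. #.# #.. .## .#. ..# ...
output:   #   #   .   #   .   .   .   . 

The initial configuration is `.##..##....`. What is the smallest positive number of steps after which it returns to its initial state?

..##..##...
...##..##..
....##..##.
.....##..##
#.....##..#
##.....##..
.##.....##.
..##.....##
#..##.....#
##..##.....
.##..##....

11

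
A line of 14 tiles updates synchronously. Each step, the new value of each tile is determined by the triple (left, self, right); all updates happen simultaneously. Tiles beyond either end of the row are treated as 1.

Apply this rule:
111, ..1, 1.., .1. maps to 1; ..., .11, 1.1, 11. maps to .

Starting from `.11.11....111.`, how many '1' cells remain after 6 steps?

step 1: ......1..1.1..
step 2: 1....11111.111
step 3: .1..1.111...11
step 4: .1111..1.1.1.1
step 5: ..11.111.1.1..
step 6: 11....1..1.111
count of 1: 7

7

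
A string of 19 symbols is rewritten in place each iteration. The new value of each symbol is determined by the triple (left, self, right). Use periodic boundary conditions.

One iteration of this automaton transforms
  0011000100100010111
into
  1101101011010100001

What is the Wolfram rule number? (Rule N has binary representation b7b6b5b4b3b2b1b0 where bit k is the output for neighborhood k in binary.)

position 17: 111 → 0  (bit 7 = 0)
position 3: 110 → 1  (bit 6 = 1)
position 15: 101 → 0  (bit 5 = 0)
position 0: 100 → 1  (bit 4 = 1)
position 2: 011 → 0  (bit 3 = 0)
position 7: 010 → 0  (bit 2 = 0)
position 1: 001 → 1  (bit 1 = 1)
position 5: 000 → 0  (bit 0 = 0)
bits b7..b0 = 01010010 = 82

82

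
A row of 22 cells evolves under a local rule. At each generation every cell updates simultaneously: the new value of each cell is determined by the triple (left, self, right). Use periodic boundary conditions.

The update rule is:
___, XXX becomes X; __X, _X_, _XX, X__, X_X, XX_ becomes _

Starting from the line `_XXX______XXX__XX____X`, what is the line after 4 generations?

generation 1: __X__XXXX__X______XX__
generation 2: X_____XX_____XXXX____X
generation 3: __XXX____XXX__XX__XX__
generation 4: X__X__XX__X__________X

X__X__XX__X__________X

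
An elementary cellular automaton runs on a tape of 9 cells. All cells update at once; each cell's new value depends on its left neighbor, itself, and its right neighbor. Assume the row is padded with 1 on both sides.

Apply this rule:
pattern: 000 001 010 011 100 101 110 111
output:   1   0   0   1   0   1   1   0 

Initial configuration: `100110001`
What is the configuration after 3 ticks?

100101110

tick 1: 100110101
tick 2: 100111011
tick 3: 100101110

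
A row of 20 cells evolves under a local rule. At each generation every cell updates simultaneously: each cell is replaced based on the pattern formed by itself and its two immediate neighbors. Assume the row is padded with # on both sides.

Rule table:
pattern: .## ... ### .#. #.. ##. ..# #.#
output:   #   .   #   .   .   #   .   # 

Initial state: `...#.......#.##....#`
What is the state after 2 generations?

generation 1: ............###....#
generation 2: ............###....#

............###....#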